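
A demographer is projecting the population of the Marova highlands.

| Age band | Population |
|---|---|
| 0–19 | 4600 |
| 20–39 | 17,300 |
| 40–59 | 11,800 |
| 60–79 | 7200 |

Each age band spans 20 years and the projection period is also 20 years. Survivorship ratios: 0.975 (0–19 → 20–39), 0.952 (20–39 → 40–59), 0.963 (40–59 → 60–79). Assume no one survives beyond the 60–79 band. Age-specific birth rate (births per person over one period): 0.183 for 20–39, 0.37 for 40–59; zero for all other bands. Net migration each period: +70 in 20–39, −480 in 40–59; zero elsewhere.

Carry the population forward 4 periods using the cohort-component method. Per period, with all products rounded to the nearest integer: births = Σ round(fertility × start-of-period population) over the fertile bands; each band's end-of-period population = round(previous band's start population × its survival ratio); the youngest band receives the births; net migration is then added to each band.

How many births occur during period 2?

6750

[period 1]
Births: 17300 × 0.183 = 3166 ; 11800 × 0.37 = 4366 ⇒ total 7532
20–39: 4600 × 0.975 = 4485
40–59: 17300 × 0.952 = 16470
60–79: 11800 × 0.963 = 11363
Net migration: 20–39 + 70 → 4555; 40–59 − 480 → 15990
End of period: [7532, 4555, 15990, 11363]
[period 2]
Births: 4555 × 0.183 = 834 ; 15990 × 0.37 = 5916 ⇒ total 6750
20–39: 7532 × 0.975 = 7344
40–59: 4555 × 0.952 = 4336
60–79: 15990 × 0.963 = 15398
Net migration: 20–39 + 70 → 7414; 40–59 − 480 → 3856
End of period: [6750, 7414, 3856, 15398]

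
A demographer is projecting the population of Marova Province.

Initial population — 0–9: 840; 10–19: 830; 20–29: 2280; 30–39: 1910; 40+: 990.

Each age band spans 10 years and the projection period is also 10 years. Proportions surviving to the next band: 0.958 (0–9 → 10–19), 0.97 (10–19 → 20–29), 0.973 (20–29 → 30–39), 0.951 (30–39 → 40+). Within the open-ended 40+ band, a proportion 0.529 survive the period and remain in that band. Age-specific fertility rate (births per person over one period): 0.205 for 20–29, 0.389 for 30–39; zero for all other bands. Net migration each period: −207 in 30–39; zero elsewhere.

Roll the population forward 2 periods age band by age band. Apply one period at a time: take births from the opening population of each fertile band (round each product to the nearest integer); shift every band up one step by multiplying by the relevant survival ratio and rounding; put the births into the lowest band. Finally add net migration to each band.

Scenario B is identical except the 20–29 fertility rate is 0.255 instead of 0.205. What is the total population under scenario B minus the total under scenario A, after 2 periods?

Numbering the groups 1..5 from youngest to oldest:
[period 1]
Births: 2280 × 0.205 = 467, 1910 × 0.389 = 743 → total 1210
Group 2: 840 × 0.958 = 805
Group 3: 830 × 0.97 = 805
Group 4: 2280 × 0.973 = 2218
Group 5: 1910 × 0.951 + 990 × 0.529 = 1816 + 524 = 2340
Net migration: Group 4 − 207 → 2011
End of period: [1210, 805, 805, 2011, 2340]
[period 2]
Births: 805 × 0.205 = 165, 2011 × 0.389 = 782 → total 947
Group 2: 1210 × 0.958 = 1159
Group 3: 805 × 0.97 = 781
Group 4: 805 × 0.973 = 783
Group 5: 2011 × 0.951 + 2340 × 0.529 = 1912 + 1238 = 3150
Net migration: Group 4 − 207 → 576
End of period: [947, 1159, 781, 576, 3150]
Scenario A total after 2 periods: 6613
Scenario B projection —
[period 1]
Births: 2280 × 0.255 = 581, 1910 × 0.389 = 743 → total 1324
Group 2: 840 × 0.958 = 805
Group 3: 830 × 0.97 = 805
Group 4: 2280 × 0.973 = 2218
Group 5: 1910 × 0.951 + 990 × 0.529 = 1816 + 524 = 2340
Net migration: Group 4 − 207 → 2011
End of period: [1324, 805, 805, 2011, 2340]
[period 2]
Births: 805 × 0.255 = 205, 2011 × 0.389 = 782 → total 987
Group 2: 1324 × 0.958 = 1268
Group 3: 805 × 0.97 = 781
Group 4: 805 × 0.973 = 783
Group 5: 2011 × 0.951 + 2340 × 0.529 = 1912 + 1238 = 3150
Net migration: Group 4 − 207 → 576
End of period: [987, 1268, 781, 576, 3150]
Scenario B total after 2 periods: 6762
Difference B − A = 6762 − 6613 = 149

149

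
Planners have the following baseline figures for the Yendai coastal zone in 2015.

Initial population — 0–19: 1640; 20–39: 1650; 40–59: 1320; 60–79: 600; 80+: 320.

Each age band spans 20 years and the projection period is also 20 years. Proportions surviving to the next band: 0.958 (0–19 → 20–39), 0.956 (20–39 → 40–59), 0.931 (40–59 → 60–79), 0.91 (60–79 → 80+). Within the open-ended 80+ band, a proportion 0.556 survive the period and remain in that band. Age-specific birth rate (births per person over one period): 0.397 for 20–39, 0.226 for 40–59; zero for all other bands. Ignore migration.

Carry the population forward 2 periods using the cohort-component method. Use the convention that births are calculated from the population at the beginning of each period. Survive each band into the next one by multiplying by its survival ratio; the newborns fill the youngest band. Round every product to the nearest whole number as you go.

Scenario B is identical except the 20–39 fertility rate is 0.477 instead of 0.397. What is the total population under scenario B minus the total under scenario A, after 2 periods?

251

After projecting period 1:
Births: 1650 × 0.397 = 655  |  1320 × 0.226 = 298 → 953
20–39: 1640 × 0.958 = 1571
40–59: 1650 × 0.956 = 1577
60–79: 1320 × 0.931 = 1229
80+: 600 × 0.91 + 320 × 0.556 = 546 + 178 = 724
→ [953, 1571, 1577, 1229, 724]
After projecting period 2:
Births: 1571 × 0.397 = 624  |  1577 × 0.226 = 356 → 980
20–39: 953 × 0.958 = 913
40–59: 1571 × 0.956 = 1502
60–79: 1577 × 0.931 = 1468
80+: 1229 × 0.91 + 724 × 0.556 = 1118 + 403 = 1521
→ [980, 913, 1502, 1468, 1521]
Scenario A total after 2 periods: 6384
Scenario B projection —
After projecting period 1:
Births: 1650 × 0.477 = 787  |  1320 × 0.226 = 298 → 1085
20–39: 1640 × 0.958 = 1571
40–59: 1650 × 0.956 = 1577
60–79: 1320 × 0.931 = 1229
80+: 600 × 0.91 + 320 × 0.556 = 546 + 178 = 724
→ [1085, 1571, 1577, 1229, 724]
After projecting period 2:
Births: 1571 × 0.477 = 749  |  1577 × 0.226 = 356 → 1105
20–39: 1085 × 0.958 = 1039
40–59: 1571 × 0.956 = 1502
60–79: 1577 × 0.931 = 1468
80+: 1229 × 0.91 + 724 × 0.556 = 1118 + 403 = 1521
→ [1105, 1039, 1502, 1468, 1521]
Scenario B total after 2 periods: 6635
Difference B − A = 6635 − 6384 = 251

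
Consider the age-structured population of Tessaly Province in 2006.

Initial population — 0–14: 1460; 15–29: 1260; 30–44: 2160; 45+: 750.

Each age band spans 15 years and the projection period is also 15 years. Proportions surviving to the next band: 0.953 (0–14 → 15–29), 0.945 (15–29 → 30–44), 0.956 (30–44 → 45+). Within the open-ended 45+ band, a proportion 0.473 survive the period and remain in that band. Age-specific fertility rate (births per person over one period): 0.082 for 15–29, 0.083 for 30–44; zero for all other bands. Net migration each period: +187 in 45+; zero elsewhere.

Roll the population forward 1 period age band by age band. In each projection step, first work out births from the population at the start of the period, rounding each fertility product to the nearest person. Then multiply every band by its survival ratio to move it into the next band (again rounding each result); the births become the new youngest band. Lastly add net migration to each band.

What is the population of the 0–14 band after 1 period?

282

Period 1:
Births: 1260 × 0.082 = 103 ; 2160 × 0.083 = 179 — total 282
15–29: 1460 × 0.953 = 1391
30–44: 1260 × 0.945 = 1191
45+: 2160 × 0.956 + 750 × 0.473 = 2065 + 355 = 2420
Net migration: 45+ + 187 → 2607
End of period: [282, 1391, 1191, 2607]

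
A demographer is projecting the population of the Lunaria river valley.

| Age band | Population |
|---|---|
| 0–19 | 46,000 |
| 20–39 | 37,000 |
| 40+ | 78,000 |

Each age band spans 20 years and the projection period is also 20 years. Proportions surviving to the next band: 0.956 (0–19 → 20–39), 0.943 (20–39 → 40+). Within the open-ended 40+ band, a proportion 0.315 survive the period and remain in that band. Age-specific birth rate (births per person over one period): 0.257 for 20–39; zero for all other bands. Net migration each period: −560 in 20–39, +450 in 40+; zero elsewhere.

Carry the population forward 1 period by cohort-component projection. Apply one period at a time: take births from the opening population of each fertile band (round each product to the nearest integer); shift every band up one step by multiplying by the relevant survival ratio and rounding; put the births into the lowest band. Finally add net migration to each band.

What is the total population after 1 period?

112836

After projecting period 1:
Births: 37000 × 0.257 = 9509
20–39: 46000 × 0.956 = 43976
40+: 37000 × 0.943 + 78000 × 0.315 = 34891 + 24570 = 59461
Net migration: 20–39 − 560 → 43416; 40+ + 450 → 59911
Population now: 0–19=9509, 20–39=43416, 40+=59911
Total after period 1: 9509 + 43416 + 59911 = 112836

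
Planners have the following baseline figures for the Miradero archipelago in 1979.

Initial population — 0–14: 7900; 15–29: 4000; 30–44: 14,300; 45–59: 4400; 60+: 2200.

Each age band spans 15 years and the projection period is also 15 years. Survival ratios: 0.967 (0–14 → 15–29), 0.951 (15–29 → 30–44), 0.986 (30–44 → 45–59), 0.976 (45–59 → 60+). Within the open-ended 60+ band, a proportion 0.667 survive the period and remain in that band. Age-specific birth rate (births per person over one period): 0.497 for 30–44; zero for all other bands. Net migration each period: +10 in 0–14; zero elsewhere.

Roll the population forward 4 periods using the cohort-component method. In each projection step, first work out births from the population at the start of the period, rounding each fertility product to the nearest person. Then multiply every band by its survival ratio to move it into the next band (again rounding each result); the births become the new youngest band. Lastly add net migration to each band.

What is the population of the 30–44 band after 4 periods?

(Groups numbered youngest = 1 to oldest = 5.)
After projecting period 1:
Births: 14300 × 0.497 = 7107
Group 2: 7900 × 0.967 = 7639
Group 3: 4000 × 0.951 = 3804
Group 4: 14300 × 0.986 = 14100
Group 5: 4400 × 0.976 + 2200 × 0.667 = 4294 + 1467 = 5761
Net migration: Group 1 + 10 → 7117
→ [7117, 7639, 3804, 14100, 5761]
After projecting period 2:
Births: 3804 × 0.497 = 1891
Group 2: 7117 × 0.967 = 6882
Group 3: 7639 × 0.951 = 7265
Group 4: 3804 × 0.986 = 3751
Group 5: 14100 × 0.976 + 5761 × 0.667 = 13762 + 3843 = 17605
Net migration: Group 1 + 10 → 1901
→ [1901, 6882, 7265, 3751, 17605]
After projecting period 3:
Births: 7265 × 0.497 = 3611
Group 2: 1901 × 0.967 = 1838
Group 3: 6882 × 0.951 = 6545
Group 4: 7265 × 0.986 = 7163
Group 5: 3751 × 0.976 + 17605 × 0.667 = 3661 + 11743 = 15404
Net migration: Group 1 + 10 → 3621
→ [3621, 1838, 6545, 7163, 15404]
After projecting period 4:
Births: 6545 × 0.497 = 3253
Group 2: 3621 × 0.967 = 3502
Group 3: 1838 × 0.951 = 1748
Group 4: 6545 × 0.986 = 6453
Group 5: 7163 × 0.976 + 15404 × 0.667 = 6991 + 10274 = 17265
Net migration: Group 1 + 10 → 3263
→ [3263, 3502, 1748, 6453, 17265]

1748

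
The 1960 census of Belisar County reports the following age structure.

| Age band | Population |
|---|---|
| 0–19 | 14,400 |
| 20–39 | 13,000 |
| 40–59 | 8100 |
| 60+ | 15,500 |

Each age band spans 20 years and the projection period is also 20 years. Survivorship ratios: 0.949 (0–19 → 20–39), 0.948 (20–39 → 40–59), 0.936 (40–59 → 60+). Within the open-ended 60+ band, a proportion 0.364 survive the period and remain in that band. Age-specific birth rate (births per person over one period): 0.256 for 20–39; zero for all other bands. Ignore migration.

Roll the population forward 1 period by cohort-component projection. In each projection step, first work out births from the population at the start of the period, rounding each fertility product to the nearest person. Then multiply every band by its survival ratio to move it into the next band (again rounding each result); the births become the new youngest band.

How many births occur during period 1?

3328

(Groups numbered youngest = 1 to oldest = 4.)
After projecting period 1:
Births: 13000 * 0.256 = 3328
Group 2: 14400 * 0.949 = 13666
Group 3: 13000 * 0.948 = 12324
Group 4: 8100 * 0.936 + 15500 * 0.364 = 7582 + 5642 = 13224
Giving 3328 / 13666 / 12324 / 13224.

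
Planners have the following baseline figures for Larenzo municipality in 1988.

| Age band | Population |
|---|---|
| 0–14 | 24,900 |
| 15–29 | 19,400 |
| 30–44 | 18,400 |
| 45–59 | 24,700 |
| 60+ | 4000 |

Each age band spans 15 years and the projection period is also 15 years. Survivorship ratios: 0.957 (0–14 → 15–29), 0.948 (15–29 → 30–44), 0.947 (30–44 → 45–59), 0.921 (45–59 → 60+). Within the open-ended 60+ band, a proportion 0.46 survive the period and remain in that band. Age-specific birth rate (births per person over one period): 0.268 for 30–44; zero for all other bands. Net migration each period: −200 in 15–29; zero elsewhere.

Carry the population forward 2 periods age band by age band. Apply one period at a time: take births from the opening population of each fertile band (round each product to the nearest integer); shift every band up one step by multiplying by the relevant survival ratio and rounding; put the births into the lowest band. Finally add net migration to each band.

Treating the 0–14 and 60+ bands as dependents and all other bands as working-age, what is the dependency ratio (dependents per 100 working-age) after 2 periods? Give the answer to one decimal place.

(Groups numbered youngest = 1 to oldest = 5.)
Period 1.
Births: 18400 * 0.268 = 4931
Group 2: 24900 * 0.957 = 23829
Group 3: 19400 * 0.948 = 18391
Group 4: 18400 * 0.947 = 17425
Group 5: 24700 * 0.921 + 4000 * 0.46 = 22749 + 1840 = 24589
Net migration: Group 2 − 200 → 23629
Giving 4931 / 23629 / 18391 / 17425 / 24589.
Period 2.
Births: 18391 * 0.268 = 4929
Group 2: 4931 * 0.957 = 4719
Group 3: 23629 * 0.948 = 22400
Group 4: 18391 * 0.947 = 17416
Group 5: 17425 * 0.921 + 24589 * 0.46 = 16048 + 11311 = 27359
Net migration: Group 2 − 200 → 4519
Giving 4929 / 4519 / 22400 / 17416 / 27359.
Dependents (band 0–14 + band 60+) = 4929 + 27359 = 32288; working-age = 44335; ratio = 32288/44335 × 100 = 72.8

72.8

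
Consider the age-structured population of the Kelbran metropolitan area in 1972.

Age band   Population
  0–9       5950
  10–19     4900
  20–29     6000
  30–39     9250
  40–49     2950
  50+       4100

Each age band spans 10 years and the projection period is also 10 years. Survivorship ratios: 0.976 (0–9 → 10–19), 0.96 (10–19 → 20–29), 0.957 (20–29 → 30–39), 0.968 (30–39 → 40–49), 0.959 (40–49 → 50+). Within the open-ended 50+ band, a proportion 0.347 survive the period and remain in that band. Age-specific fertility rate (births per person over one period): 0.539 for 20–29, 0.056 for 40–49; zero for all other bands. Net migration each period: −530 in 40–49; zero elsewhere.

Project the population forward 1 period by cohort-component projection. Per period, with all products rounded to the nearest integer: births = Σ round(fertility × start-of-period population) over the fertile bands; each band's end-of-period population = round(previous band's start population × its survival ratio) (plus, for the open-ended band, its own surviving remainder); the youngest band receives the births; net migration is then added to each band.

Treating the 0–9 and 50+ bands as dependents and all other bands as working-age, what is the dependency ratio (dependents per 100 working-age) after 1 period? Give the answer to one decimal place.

31.0

After projecting period 1:
Births: 6000 * 0.539 = 3234 ; 2950 * 0.056 = 165 — total 3399
10–19: 5950 * 0.976 = 5807
20–29: 4900 * 0.96 = 4704
30–39: 6000 * 0.957 = 5742
40–49: 9250 * 0.968 = 8954
50+: 2950 * 0.959 + 4100 * 0.347 = 2829 + 1423 = 4252
Net migration: 40–49 − 530 → 8424
Population now: 0–9=3399, 10–19=5807, 20–29=4704, 30–39=5742, 40–49=8424, 50+=4252
Dependents (band 0–9 + band 50+) = 3399 + 4252 = 7651; working-age = 24677; ratio = 7651/24677 × 100 = 31.0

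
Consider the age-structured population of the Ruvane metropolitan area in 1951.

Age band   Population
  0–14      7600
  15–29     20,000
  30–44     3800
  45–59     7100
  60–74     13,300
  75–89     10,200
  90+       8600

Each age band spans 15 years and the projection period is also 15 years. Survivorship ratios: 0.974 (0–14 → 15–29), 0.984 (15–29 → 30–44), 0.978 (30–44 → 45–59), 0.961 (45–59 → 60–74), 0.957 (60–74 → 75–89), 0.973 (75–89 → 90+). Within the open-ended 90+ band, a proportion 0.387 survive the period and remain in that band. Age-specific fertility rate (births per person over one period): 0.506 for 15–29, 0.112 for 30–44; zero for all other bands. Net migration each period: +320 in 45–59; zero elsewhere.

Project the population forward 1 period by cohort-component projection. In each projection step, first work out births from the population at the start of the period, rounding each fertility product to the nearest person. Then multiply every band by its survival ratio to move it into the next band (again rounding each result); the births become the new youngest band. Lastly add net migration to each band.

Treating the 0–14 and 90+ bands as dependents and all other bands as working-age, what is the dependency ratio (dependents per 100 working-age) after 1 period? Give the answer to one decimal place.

47.0

Call the bands 1 to 7, youngest first.
Period 1.
Births: 20000 × 0.506 = 10120, 3800 × 0.112 = 426 → 10546
Band 2: 7600 × 0.974 = 7402
Band 3: 20000 × 0.984 = 19680
Band 4: 3800 × 0.978 = 3716
Band 5: 7100 × 0.961 = 6823
Band 6: 13300 × 0.957 = 12728
Band 7: 10200 × 0.973 + 8600 × 0.387 = 9925 + 3328 = 13253
Net migration: Band 4 + 320 → 4036
End of period: [10546, 7402, 19680, 4036, 6823, 12728, 13253]
Dependents (band 0–14 + band 90+) = 10546 + 13253 = 23799; working-age = 50669; ratio = 23799/50669 × 100 = 47.0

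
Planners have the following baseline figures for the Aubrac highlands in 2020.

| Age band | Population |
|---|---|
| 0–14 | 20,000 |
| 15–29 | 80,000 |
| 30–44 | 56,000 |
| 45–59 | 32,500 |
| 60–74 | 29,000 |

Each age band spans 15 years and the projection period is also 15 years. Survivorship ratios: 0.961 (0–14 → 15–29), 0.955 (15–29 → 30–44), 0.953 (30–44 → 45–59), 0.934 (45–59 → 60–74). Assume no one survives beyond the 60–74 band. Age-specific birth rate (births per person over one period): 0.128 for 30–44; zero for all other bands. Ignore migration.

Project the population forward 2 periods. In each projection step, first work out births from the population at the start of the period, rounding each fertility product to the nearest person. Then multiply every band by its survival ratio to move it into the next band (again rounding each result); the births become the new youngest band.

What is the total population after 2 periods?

— Period 1 —
Births: 56000 × 0.128 = 7168
15–29: 20000 × 0.961 = 19220
30–44: 80000 × 0.955 = 76400
45–59: 56000 × 0.953 = 53368
60–74: 32500 × 0.934 = 30355
Population now: 0–14=7168, 15–29=19220, 30–44=76400, 45–59=53368, 60–74=30355
— Period 2 —
Births: 76400 × 0.128 = 9779
15–29: 7168 × 0.961 = 6888
30–44: 19220 × 0.955 = 18355
45–59: 76400 × 0.953 = 72809
60–74: 53368 × 0.934 = 49846
Population now: 0–14=9779, 15–29=6888, 30–44=18355, 45–59=72809, 60–74=49846
Total after period 2: 9779 + 6888 + 18355 + 72809 + 49846 = 157677

157677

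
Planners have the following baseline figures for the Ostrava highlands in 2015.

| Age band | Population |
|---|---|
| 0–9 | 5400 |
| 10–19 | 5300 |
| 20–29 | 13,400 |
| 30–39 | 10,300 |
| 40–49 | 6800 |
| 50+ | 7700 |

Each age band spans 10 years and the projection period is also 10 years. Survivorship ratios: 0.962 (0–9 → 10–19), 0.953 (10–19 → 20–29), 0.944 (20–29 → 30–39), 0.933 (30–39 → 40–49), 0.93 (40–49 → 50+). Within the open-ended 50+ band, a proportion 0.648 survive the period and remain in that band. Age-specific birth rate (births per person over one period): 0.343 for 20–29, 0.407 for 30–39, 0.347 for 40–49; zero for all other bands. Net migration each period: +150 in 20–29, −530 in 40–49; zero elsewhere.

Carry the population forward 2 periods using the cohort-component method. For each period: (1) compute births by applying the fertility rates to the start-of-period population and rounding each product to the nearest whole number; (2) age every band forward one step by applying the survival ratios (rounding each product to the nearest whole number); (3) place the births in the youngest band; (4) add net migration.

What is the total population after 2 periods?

Call the bands 1 to 6, youngest first.
— Period 1 —
Births: 13400 * 0.343 = 4596 ; 10300 * 0.407 = 4192 ; 6800 * 0.347 = 2360 — total 11148
Band 2: 5400 * 0.962 = 5195
Band 3: 5300 * 0.953 = 5051
Band 4: 13400 * 0.944 = 12650
Band 5: 10300 * 0.933 = 9610
Band 6: 6800 * 0.93 + 7700 * 0.648 = 6324 + 4990 = 11314
Net migration: Band 3 + 150 → 5201; Band 5 − 530 → 9080
→ [11148, 5195, 5201, 12650, 9080, 11314]
— Period 2 —
Births: 5201 * 0.343 = 1784 ; 12650 * 0.407 = 5149 ; 9080 * 0.347 = 3151 — total 10084
Band 2: 11148 * 0.962 = 10724
Band 3: 5195 * 0.953 = 4951
Band 4: 5201 * 0.944 = 4910
Band 5: 12650 * 0.933 = 11802
Band 6: 9080 * 0.93 + 11314 * 0.648 = 8444 + 7331 = 15775
Net migration: Band 3 + 150 → 5101; Band 5 − 530 → 11272
→ [10084, 10724, 5101, 4910, 11272, 15775]
Total after period 2: 10084 + 10724 + 5101 + 4910 + 11272 + 15775 = 57866

57866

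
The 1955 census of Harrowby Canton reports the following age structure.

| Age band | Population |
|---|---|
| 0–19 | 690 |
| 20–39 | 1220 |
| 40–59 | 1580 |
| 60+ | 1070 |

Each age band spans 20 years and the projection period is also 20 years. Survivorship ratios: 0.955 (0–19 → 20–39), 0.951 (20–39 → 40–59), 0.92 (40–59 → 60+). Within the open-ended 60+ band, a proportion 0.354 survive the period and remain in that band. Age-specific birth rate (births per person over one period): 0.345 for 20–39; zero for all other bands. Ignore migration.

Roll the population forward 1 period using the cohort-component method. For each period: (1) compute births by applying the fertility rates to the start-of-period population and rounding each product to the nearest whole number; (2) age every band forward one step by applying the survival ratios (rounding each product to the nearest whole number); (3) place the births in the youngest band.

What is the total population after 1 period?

After projecting period 1:
Births: 1220 × 0.345 = 421
20–39: 690 × 0.955 = 659
40–59: 1220 × 0.951 = 1160
60+: 1580 × 0.92 + 1070 × 0.354 = 1454 + 379 = 1833
→ [421, 659, 1160, 1833]
Total after period 1: 421 + 659 + 1160 + 1833 = 4073

4073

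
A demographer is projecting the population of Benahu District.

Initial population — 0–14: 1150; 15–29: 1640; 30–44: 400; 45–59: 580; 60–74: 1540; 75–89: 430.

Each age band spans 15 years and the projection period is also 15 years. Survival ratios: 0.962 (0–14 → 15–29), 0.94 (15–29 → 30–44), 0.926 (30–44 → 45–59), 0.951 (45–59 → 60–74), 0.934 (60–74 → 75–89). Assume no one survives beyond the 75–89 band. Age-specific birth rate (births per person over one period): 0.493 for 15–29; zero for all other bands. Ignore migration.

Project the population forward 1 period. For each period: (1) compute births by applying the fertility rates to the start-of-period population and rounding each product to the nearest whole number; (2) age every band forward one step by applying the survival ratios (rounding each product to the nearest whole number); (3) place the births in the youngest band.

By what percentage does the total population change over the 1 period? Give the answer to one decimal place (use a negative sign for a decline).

Numbering the groups 1..6 from youngest to oldest:
After projecting period 1:
Births: 1640 × 0.493 = 809
Group 2: 1150 × 0.962 = 1106
Group 3: 1640 × 0.94 = 1542
Group 4: 400 × 0.926 = 370
Group 5: 580 × 0.951 = 552
Group 6: 1540 × 0.934 = 1438
Giving 809 / 1106 / 1542 / 370 / 552 / 1438.
Total: 5740 → 5817; change = 77; percentage change = 1.3%

1.3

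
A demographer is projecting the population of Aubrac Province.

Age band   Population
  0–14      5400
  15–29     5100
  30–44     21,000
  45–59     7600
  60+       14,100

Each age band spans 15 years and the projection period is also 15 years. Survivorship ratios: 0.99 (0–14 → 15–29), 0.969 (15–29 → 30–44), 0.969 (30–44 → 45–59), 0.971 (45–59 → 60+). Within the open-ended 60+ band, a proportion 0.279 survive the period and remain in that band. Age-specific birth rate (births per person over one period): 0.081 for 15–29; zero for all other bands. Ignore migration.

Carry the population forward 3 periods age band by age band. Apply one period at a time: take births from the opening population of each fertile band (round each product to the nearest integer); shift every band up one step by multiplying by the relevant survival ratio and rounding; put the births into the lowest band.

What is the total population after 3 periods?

16921

Call the bands 1 to 5, youngest first.
After projecting period 1:
Births: 5100 * 0.081 = 413
Band 2: 5400 * 0.99 = 5346
Band 3: 5100 * 0.969 = 4942
Band 4: 21000 * 0.969 = 20349
Band 5: 7600 * 0.971 + 14100 * 0.279 = 7380 + 3934 = 11314
End of period: [413, 5346, 4942, 20349, 11314]
After projecting period 2:
Births: 5346 * 0.081 = 433
Band 2: 413 * 0.99 = 409
Band 3: 5346 * 0.969 = 5180
Band 4: 4942 * 0.969 = 4789
Band 5: 20349 * 0.971 + 11314 * 0.279 = 19759 + 3157 = 22916
End of period: [433, 409, 5180, 4789, 22916]
After projecting period 3:
Births: 409 * 0.081 = 33
Band 2: 433 * 0.99 = 429
Band 3: 409 * 0.969 = 396
Band 4: 5180 * 0.969 = 5019
Band 5: 4789 * 0.971 + 22916 * 0.279 = 4650 + 6394 = 11044
End of period: [33, 429, 396, 5019, 11044]
Total after period 3: 33 + 429 + 396 + 5019 + 11044 = 16921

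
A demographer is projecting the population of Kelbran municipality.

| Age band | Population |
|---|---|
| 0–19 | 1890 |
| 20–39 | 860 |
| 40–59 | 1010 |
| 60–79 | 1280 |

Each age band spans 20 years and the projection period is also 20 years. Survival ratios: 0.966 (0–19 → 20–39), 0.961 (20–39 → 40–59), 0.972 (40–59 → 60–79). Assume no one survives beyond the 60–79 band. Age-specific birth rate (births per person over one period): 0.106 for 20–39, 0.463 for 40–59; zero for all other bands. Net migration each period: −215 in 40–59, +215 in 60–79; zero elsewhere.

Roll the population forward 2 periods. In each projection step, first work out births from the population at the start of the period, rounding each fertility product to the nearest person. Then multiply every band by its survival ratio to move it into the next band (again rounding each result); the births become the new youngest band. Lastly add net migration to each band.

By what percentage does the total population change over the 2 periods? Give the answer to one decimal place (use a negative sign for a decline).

Let band 1 be 0–19 through band 4 = 60–79.
[period 1]
Births: 860 × 0.106 = 91  |  1010 × 0.463 = 468 → 559
Band 2: 1890 × 0.966 = 1826
Band 3: 860 × 0.961 = 826
Band 4: 1010 × 0.972 = 982
Net migration: Band 3 − 215 → 611; Band 4 + 215 → 1197
→ [559, 1826, 611, 1197]
[period 2]
Births: 1826 × 0.106 = 194  |  611 × 0.463 = 283 → 477
Band 2: 559 × 0.966 = 540
Band 3: 1826 × 0.961 = 1755
Band 4: 611 × 0.972 = 594
Net migration: Band 3 − 215 → 1540; Band 4 + 215 → 809
→ [477, 540, 1540, 809]
Total: 5040 → 3366; change = -1674; percentage change = -33.2%

-33.2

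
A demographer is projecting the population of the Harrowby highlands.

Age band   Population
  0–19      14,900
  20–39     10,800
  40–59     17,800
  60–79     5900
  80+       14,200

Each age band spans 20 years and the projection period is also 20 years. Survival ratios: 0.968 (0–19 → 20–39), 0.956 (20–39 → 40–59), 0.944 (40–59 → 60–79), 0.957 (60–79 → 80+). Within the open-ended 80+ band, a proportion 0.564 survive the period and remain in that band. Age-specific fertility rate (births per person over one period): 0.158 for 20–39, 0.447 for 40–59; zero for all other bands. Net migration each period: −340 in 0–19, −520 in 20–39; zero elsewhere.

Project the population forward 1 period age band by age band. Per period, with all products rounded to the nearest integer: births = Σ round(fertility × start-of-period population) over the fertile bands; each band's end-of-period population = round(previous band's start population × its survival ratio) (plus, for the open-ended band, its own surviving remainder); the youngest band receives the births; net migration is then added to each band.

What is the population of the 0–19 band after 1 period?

Call the groups 1 to 5, youngest first.
[period 1]
Births: 10800 × 0.158 = 1706, 17800 × 0.447 = 7957 → total 9663
Group 2: 14900 × 0.968 = 14423
Group 3: 10800 × 0.956 = 10325
Group 4: 17800 × 0.944 = 16803
Group 5: 5900 × 0.957 + 14200 × 0.564 = 5646 + 8009 = 13655
Net migration: Group 1 − 340 → 9323; Group 2 − 520 → 13903
Population now: 0–19=9323, 20–39=13903, 40–59=10325, 60–79=16803, 80+=13655

9323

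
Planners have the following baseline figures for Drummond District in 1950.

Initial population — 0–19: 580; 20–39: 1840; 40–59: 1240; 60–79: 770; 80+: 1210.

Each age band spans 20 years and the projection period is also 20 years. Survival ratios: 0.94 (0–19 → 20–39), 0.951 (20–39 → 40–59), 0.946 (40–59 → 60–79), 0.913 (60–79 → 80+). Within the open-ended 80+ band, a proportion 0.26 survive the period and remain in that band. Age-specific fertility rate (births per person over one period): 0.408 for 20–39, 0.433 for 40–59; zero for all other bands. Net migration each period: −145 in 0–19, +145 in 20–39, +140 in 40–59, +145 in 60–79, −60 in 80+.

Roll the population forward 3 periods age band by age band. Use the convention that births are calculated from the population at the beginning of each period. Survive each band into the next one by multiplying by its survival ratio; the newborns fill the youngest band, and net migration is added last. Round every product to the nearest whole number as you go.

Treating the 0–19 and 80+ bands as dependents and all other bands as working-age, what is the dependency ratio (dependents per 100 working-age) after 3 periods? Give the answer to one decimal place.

Numbering the groups 1..5 from youngest to oldest:
[period 1]
Births: 1840 × 0.408 = 751, 1240 × 0.433 = 537 — total 1288
Group 2: 580 × 0.94 = 545
Group 3: 1840 × 0.951 = 1750
Group 4: 1240 × 0.946 = 1173
Group 5: 770 × 0.913 + 1210 × 0.26 = 703 + 315 = 1018
Net migration: Group 1 − 145 → 1143; Group 2 + 145 → 690; Group 3 + 140 → 1890; Group 4 + 145 → 1318; Group 5 − 60 → 958
Giving 1143 / 690 / 1890 / 1318 / 958.
[period 2]
Births: 690 × 0.408 = 282, 1890 × 0.433 = 818 — total 1100
Group 2: 1143 × 0.94 = 1074
Group 3: 690 × 0.951 = 656
Group 4: 1890 × 0.946 = 1788
Group 5: 1318 × 0.913 + 958 × 0.26 = 1203 + 249 = 1452
Net migration: Group 1 − 145 → 955; Group 2 + 145 → 1219; Group 3 + 140 → 796; Group 4 + 145 → 1933; Group 5 − 60 → 1392
Giving 955 / 1219 / 796 / 1933 / 1392.
[period 3]
Births: 1219 × 0.408 = 497, 796 × 0.433 = 345 — total 842
Group 2: 955 × 0.94 = 898
Group 3: 1219 × 0.951 = 1159
Group 4: 796 × 0.946 = 753
Group 5: 1933 × 0.913 + 1392 × 0.26 = 1765 + 362 = 2127
Net migration: Group 1 − 145 → 697; Group 2 + 145 → 1043; Group 3 + 140 → 1299; Group 4 + 145 → 898; Group 5 − 60 → 2067
Giving 697 / 1043 / 1299 / 898 / 2067.
Dependents (band 0–19 + band 80+) = 697 + 2067 = 2764; working-age = 3240; ratio = 2764/3240 × 100 = 85.3

85.3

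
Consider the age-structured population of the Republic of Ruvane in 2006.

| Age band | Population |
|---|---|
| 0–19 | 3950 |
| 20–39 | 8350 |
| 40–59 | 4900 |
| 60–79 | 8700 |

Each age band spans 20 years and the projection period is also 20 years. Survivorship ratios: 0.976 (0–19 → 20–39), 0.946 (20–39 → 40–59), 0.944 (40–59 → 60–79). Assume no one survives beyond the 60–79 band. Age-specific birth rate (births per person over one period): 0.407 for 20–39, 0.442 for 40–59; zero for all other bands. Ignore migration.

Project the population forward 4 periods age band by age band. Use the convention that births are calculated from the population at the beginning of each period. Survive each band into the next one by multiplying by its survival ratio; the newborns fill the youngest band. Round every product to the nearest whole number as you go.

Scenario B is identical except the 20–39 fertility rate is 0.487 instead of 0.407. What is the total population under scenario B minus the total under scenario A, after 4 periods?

2414

Call the bands 1 to 4, youngest first.
Period 1:
Births: 8350 × 0.407 = 3398  |  4900 × 0.442 = 2166 ⇒ total 5564
Band 2: 3950 × 0.976 = 3855
Band 3: 8350 × 0.946 = 7899
Band 4: 4900 × 0.944 = 4626
→ [5564, 3855, 7899, 4626]
Period 2:
Births: 3855 × 0.407 = 1569  |  7899 × 0.442 = 3491 ⇒ total 5060
Band 2: 5564 × 0.976 = 5430
Band 3: 3855 × 0.946 = 3647
Band 4: 7899 × 0.944 = 7457
→ [5060, 5430, 3647, 7457]
Period 3:
Births: 5430 × 0.407 = 2210  |  3647 × 0.442 = 1612 ⇒ total 3822
Band 2: 5060 × 0.976 = 4939
Band 3: 5430 × 0.946 = 5137
Band 4: 3647 × 0.944 = 3443
→ [3822, 4939, 5137, 3443]
Period 4:
Births: 4939 × 0.407 = 2010  |  5137 × 0.442 = 2271 ⇒ total 4281
Band 2: 3822 × 0.976 = 3730
Band 3: 4939 × 0.946 = 4672
Band 4: 5137 × 0.944 = 4849
→ [4281, 3730, 4672, 4849]
Scenario A total after 4 periods: 17532
Scenario B projection —
Period 1:
Births: 8350 × 0.487 = 4066  |  4900 × 0.442 = 2166 ⇒ total 6232
Band 2: 3950 × 0.976 = 3855
Band 3: 8350 × 0.946 = 7899
Band 4: 4900 × 0.944 = 4626
→ [6232, 3855, 7899, 4626]
Period 2:
Births: 3855 × 0.487 = 1877  |  7899 × 0.442 = 3491 ⇒ total 5368
Band 2: 6232 × 0.976 = 6082
Band 3: 3855 × 0.946 = 3647
Band 4: 7899 × 0.944 = 7457
→ [5368, 6082, 3647, 7457]
Period 3:
Births: 6082 × 0.487 = 2962  |  3647 × 0.442 = 1612 ⇒ total 4574
Band 2: 5368 × 0.976 = 5239
Band 3: 6082 × 0.946 = 5754
Band 4: 3647 × 0.944 = 3443
→ [4574, 5239, 5754, 3443]
Period 4:
Births: 5239 × 0.487 = 2551  |  5754 × 0.442 = 2543 ⇒ total 5094
Band 2: 4574 × 0.976 = 4464
Band 3: 5239 × 0.946 = 4956
Band 4: 5754 × 0.944 = 5432
→ [5094, 4464, 4956, 5432]
Scenario B total after 4 periods: 19946
Difference B − A = 19946 − 17532 = 2414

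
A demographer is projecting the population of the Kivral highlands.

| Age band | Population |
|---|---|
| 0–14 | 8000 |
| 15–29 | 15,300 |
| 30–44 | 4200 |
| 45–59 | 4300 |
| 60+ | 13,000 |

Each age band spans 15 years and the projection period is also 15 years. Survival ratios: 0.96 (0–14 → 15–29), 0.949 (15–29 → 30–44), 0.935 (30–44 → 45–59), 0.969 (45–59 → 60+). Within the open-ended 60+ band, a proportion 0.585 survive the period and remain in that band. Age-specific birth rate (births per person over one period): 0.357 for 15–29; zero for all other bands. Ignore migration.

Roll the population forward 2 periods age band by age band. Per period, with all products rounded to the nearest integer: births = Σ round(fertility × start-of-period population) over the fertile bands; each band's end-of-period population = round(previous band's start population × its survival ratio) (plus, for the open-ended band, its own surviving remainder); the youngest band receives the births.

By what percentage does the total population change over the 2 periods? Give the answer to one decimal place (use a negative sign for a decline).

After projecting period 1:
Births: 15300 × 0.357 = 5462
15–29: 8000 × 0.96 = 7680
30–44: 15300 × 0.949 = 14520
45–59: 4200 × 0.935 = 3927
60+: 4300 × 0.969 + 13000 × 0.585 = 4167 + 7605 = 11772
Giving 5462 / 7680 / 14520 / 3927 / 11772.
After projecting period 2:
Births: 7680 × 0.357 = 2742
15–29: 5462 × 0.96 = 5244
30–44: 7680 × 0.949 = 7288
45–59: 14520 × 0.935 = 13576
60+: 3927 × 0.969 + 11772 × 0.585 = 3805 + 6887 = 10692
Giving 2742 / 5244 / 7288 / 13576 / 10692.
Total: 44800 → 39542; change = -5258; percentage change = -11.7%

-11.7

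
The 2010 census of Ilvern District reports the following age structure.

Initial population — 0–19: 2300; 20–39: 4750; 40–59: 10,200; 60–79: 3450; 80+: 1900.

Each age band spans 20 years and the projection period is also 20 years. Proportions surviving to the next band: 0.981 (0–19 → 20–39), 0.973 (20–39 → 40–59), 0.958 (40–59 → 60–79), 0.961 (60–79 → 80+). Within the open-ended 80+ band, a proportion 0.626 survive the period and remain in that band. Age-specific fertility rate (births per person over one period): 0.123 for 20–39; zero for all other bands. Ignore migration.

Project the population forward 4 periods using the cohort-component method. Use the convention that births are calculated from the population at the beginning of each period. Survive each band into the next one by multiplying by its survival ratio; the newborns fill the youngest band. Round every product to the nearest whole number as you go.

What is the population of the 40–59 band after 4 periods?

Period 1:
Births: 4750 × 0.123 = 584
20–39: 2300 × 0.981 = 2256
40–59: 4750 × 0.973 = 4622
60–79: 10200 × 0.958 = 9772
80+: 3450 × 0.961 + 1900 × 0.626 = 3315 + 1189 = 4504
Population now: 0–19=584, 20–39=2256, 40–59=4622, 60–79=9772, 80+=4504
Period 2:
Births: 2256 × 0.123 = 277
20–39: 584 × 0.981 = 573
40–59: 2256 × 0.973 = 2195
60–79: 4622 × 0.958 = 4428
80+: 9772 × 0.961 + 4504 × 0.626 = 9391 + 2820 = 12211
Population now: 0–19=277, 20–39=573, 40–59=2195, 60–79=4428, 80+=12211
Period 3:
Births: 573 × 0.123 = 70
20–39: 277 × 0.981 = 272
40–59: 573 × 0.973 = 558
60–79: 2195 × 0.958 = 2103
80+: 4428 × 0.961 + 12211 × 0.626 = 4255 + 7644 = 11899
Population now: 0–19=70, 20–39=272, 40–59=558, 60–79=2103, 80+=11899
Period 4:
Births: 272 × 0.123 = 33
20–39: 70 × 0.981 = 69
40–59: 272 × 0.973 = 265
60–79: 558 × 0.958 = 535
80+: 2103 × 0.961 + 11899 × 0.626 = 2021 + 7449 = 9470
Population now: 0–19=33, 20–39=69, 40–59=265, 60–79=535, 80+=9470

265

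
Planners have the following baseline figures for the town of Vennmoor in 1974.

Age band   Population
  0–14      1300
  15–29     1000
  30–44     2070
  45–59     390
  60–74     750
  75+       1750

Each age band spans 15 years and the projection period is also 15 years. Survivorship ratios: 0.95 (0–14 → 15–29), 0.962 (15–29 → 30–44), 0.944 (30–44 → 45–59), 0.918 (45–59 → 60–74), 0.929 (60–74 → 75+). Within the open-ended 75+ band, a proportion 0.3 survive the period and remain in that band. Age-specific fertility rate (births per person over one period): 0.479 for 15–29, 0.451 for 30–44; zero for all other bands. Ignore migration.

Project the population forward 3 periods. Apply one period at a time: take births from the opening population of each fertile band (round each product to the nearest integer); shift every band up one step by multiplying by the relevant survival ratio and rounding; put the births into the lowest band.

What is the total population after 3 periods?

7277

Period 1.
Births: 1000 × 0.479 = 479  |  2070 × 0.451 = 934 → total 1413
15–29: 1300 × 0.95 = 1235
30–44: 1000 × 0.962 = 962
45–59: 2070 × 0.944 = 1954
60–74: 390 × 0.918 = 358
75+: 750 × 0.929 + 1750 × 0.3 = 697 + 525 = 1222
Giving 1413 / 1235 / 962 / 1954 / 358 / 1222.
Period 2.
Births: 1235 × 0.479 = 592  |  962 × 0.451 = 434 → total 1026
15–29: 1413 × 0.95 = 1342
30–44: 1235 × 0.962 = 1188
45–59: 962 × 0.944 = 908
60–74: 1954 × 0.918 = 1794
75+: 358 × 0.929 + 1222 × 0.3 = 333 + 367 = 700
Giving 1026 / 1342 / 1188 / 908 / 1794 / 700.
Period 3.
Births: 1342 × 0.479 = 643  |  1188 × 0.451 = 536 → total 1179
15–29: 1026 × 0.95 = 975
30–44: 1342 × 0.962 = 1291
45–59: 1188 × 0.944 = 1121
60–74: 908 × 0.918 = 834
75+: 1794 × 0.929 + 700 × 0.3 = 1667 + 210 = 1877
Giving 1179 / 975 / 1291 / 1121 / 834 / 1877.
Total after period 3: 1179 + 975 + 1291 + 1121 + 834 + 1877 = 7277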